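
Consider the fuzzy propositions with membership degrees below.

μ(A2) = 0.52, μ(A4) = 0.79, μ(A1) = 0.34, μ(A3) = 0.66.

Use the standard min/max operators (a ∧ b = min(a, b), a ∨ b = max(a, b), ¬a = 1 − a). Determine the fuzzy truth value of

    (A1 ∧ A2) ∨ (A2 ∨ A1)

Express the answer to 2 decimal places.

A1 ∧ A2 = min(a, b) on (0.34, 0.52) = 0.34
A2 ∨ A1 = max(a, b) on (0.52, 0.34) = 0.52
(A1 ∧ A2) ∨ (A2 ∨ A1) = max(a, b) on (0.34, 0.52) = 0.52

0.52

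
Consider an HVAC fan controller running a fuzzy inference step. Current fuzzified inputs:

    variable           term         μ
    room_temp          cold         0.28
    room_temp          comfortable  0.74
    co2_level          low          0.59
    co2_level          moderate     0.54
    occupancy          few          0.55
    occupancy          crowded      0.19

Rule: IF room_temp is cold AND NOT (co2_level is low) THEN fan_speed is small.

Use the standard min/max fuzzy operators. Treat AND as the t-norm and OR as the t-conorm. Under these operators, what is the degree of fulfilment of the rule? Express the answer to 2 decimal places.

0.28

firing strength: cold=0.28, ¬low=1−0.59=0.41; AND[min(a, b)] → w = 0.28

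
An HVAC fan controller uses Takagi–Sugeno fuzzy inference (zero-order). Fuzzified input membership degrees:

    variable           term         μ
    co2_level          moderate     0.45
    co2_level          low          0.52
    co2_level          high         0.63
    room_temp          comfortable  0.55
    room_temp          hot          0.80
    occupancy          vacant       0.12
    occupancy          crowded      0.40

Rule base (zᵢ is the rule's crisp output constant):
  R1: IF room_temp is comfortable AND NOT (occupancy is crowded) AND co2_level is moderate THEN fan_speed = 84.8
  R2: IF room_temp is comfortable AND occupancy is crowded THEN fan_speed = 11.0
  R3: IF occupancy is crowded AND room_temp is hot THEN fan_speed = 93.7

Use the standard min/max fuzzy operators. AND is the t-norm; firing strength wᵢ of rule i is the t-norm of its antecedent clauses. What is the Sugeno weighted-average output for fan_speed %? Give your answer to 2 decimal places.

64.03

R1 (z=84.8): comfortable=0.55, ¬crowded=1−0.40=0.60, moderate=0.45; AND[min(a, b)] → w = 0.45
R2 (z=11.0): comfortable=0.55, crowded=0.40; AND[min(a, b)] → w = 0.40
R3 (z=93.7): crowded=0.40, hot=0.80; AND[min(a, b)] → w = 0.40
Weighted average = (0.45·84.8 + 0.40·11.0 + 0.40·93.7) / (0.45 + 0.40 + 0.40)
  = 80.0400 / 1.2500 = 64.03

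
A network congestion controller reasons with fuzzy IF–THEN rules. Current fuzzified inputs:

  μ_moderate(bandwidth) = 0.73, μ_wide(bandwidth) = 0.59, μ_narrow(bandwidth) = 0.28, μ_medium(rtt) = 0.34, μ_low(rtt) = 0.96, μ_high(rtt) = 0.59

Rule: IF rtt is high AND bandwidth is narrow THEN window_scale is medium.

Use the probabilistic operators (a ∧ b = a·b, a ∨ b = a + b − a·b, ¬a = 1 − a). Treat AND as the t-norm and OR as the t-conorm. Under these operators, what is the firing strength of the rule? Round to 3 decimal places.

0.165

firing strength: high=0.59, narrow=0.28; AND[a·b] → w = 0.1652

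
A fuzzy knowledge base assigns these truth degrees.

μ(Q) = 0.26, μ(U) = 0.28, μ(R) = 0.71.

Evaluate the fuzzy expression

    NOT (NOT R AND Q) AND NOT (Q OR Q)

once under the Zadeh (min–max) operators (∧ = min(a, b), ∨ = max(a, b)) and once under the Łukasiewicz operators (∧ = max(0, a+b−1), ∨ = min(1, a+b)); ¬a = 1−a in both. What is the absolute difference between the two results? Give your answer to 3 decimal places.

Under Zadeh (min–max):
  NOT R = 1 − 0.71 = 0.29
  NOT R AND Q = min(a, b) on (0.29, 0.26) = 0.26
  NOT (NOT R AND Q) = 1 − 0.26 = 0.74
  Q OR Q = max(a, b) on (0.26, 0.26) = 0.26
  NOT (Q OR Q) = 1 − 0.26 = 0.74
  NOT (NOT R AND Q) AND NOT (Q OR Q) = min(a, b) on (0.74, 0.74) = 0.74
  → value = 0.7400
Under Łukasiewicz:
  NOT R = 1 − 0.71 = 0.29
  NOT R AND Q = max(0, a+b−1) on (0.29, 0.26) = 0.00
  NOT (NOT R AND Q) = 1 − 0.00 = 1.00
  Q OR Q = min(1, a+b) on (0.26, 0.26) = 0.52
  NOT (Q OR Q) = 1 − 0.52 = 0.48
  NOT (NOT R AND Q) AND NOT (Q OR Q) = max(0, a+b−1) on (1.00, 0.48) = 0.48
  → value = 0.4800
|0.7400 − 0.4800| = 0.260

0.260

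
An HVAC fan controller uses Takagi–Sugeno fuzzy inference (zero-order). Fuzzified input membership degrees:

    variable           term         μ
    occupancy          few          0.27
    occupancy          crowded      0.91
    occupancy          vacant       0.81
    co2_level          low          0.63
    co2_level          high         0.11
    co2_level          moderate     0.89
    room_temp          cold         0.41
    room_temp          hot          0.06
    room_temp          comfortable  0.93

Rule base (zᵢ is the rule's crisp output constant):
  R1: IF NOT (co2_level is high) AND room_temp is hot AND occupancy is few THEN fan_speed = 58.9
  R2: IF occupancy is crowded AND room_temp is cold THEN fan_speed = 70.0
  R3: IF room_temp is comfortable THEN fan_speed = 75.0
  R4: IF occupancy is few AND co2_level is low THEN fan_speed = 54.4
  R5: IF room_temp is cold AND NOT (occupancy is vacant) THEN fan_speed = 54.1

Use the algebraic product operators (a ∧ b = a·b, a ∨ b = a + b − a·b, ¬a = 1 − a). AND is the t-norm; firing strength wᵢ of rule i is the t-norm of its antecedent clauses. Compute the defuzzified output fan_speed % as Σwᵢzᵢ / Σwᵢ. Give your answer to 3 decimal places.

R1 (z=58.9): ¬high=1−0.11=0.89, hot=0.06, few=0.27; AND[a·b] → w = 0.0144
R2 (z=70.0): crowded=0.91, cold=0.41; AND[a·b] → w = 0.3731
R3 (z=75.0): comfortable=0.93 → w = 0.9300
R4 (z=54.4): few=0.27, low=0.63; AND[a·b] → w = 0.1701
R5 (z=54.1): cold=0.41, ¬vacant=1−0.81=0.19; AND[a·b] → w = 0.0779
Weighted average = (0.0144·58.9 + 0.3731·70.0 + 0.9300·75.0 + 0.1701·54.4 + 0.0779·54.1) / (0.0144 + 0.3731 + 0.9300 + 0.1701 + 0.0779)
  = 110.1841 / 1.5655 = 70.382

70.382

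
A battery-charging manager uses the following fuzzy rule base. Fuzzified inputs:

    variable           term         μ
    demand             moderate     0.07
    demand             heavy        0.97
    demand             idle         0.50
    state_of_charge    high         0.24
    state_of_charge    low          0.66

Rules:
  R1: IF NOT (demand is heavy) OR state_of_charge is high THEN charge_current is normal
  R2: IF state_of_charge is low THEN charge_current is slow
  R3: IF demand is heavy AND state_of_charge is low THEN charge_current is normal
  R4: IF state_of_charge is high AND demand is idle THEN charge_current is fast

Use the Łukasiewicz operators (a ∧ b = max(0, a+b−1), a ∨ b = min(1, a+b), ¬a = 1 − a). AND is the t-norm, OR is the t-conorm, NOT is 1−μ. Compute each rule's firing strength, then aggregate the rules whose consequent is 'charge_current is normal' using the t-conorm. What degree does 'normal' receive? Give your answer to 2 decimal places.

0.90

R1: ¬heavy=1−0.97=0.03, high=0.24; OR[min(1, a+b)] → w = 0.27
R2: low=0.66 → w = 0.66
R3: heavy=0.97, low=0.66; AND[max(0, a+b−1)] → w = 0.63
R4: high=0.24, idle=0.50; AND[max(0, a+b−1)] → w = 0.00
Rules with consequent 'normal': {R1, R3} → strengths 0.27, 0.63
Aggregate via t-conorm [min(1, a+b)]: 0.90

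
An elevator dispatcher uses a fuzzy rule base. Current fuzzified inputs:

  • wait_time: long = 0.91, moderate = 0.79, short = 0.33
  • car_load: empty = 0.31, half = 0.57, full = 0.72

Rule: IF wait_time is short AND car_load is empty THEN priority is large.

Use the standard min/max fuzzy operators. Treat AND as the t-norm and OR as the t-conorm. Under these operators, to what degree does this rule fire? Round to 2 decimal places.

firing strength: short=0.33, empty=0.31; AND[min(a, b)] → w = 0.31

0.31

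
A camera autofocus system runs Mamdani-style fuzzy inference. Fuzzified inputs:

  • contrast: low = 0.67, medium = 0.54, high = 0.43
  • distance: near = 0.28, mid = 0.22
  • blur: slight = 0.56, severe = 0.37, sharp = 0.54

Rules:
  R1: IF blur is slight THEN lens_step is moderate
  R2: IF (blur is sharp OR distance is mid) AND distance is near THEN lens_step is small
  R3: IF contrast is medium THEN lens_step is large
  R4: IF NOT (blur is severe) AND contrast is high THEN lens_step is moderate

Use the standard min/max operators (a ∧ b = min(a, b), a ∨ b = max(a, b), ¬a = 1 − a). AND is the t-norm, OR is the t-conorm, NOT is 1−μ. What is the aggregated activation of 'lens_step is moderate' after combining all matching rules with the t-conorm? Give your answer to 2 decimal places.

R1: slight=0.56 → w = 0.56
R2: (sharp=0.54 OR mid=0.22) = 0.54; AND[min(a, b)] with near=0.28 → w = 0.28
R3: medium=0.54 → w = 0.54
R4: ¬severe=1−0.37=0.63, high=0.43; AND[min(a, b)] → w = 0.43
Rules with consequent 'moderate': {R1, R4} → strengths 0.56, 0.43
Aggregate via t-conorm [max(a, b)]: 0.56

0.56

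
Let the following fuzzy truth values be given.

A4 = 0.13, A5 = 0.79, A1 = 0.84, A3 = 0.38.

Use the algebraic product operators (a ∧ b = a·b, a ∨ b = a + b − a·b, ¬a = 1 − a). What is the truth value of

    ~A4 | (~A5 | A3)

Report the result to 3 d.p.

0.936

~A4 = 1 − 0.1300 = 0.8700
~A5 = 1 − 0.7900 = 0.2100
~A5 | A3 = a + b − a·b on (0.2100, 0.3800) = 0.5102
~A4 | (~A5 | A3) = a + b − a·b on (0.8700, 0.5102) = 0.9363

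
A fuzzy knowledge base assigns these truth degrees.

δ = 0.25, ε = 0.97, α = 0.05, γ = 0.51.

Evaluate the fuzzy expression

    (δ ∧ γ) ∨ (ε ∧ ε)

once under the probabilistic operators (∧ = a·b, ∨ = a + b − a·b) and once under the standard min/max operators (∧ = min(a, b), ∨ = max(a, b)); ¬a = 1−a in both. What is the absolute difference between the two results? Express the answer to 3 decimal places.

Under probabilistic:
  δ ∧ γ = a·b on (0.2500, 0.5100) = 0.1275
  ε ∧ ε = a·b on (0.9700, 0.9700) = 0.9409
  (δ ∧ γ) ∨ (ε ∧ ε) = a + b − a·b on (0.1275, 0.9409) = 0.9484
  → value = 0.9484
Under standard min/max:
  δ ∧ γ = min(a, b) on (0.25, 0.51) = 0.25
  ε ∧ ε = min(a, b) on (0.97, 0.97) = 0.97
  (δ ∧ γ) ∨ (ε ∧ ε) = max(a, b) on (0.25, 0.97) = 0.97
  → value = 0.9700
|0.9484 − 0.9700| = 0.022

0.022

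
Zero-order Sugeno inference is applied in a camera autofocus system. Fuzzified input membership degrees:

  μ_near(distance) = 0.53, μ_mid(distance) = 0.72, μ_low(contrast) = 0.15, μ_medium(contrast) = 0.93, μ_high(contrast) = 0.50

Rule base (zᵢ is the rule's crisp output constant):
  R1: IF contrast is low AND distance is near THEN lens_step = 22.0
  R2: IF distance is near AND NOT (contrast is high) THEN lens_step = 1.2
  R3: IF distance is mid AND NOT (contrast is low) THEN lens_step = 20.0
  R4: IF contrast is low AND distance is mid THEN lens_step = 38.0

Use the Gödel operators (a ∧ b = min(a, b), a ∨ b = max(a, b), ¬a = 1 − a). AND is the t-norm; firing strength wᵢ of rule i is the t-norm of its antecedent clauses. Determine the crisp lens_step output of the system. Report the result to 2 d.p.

15.79

R1 (z=22.0): low=0.15, near=0.53; AND[min(a, b)] → w = 0.15
R2 (z=1.2): near=0.53, ¬high=1−0.50=0.50; AND[min(a, b)] → w = 0.50
R3 (z=20.0): mid=0.72, ¬low=1−0.15=0.85; AND[min(a, b)] → w = 0.72
R4 (z=38.0): low=0.15, mid=0.72; AND[min(a, b)] → w = 0.15
Weighted average = (0.15·22.0 + 0.50·1.2 + 0.72·20.0 + 0.15·38.0) / (0.15 + 0.50 + 0.72 + 0.15)
  = 24.0000 / 1.5200 = 15.79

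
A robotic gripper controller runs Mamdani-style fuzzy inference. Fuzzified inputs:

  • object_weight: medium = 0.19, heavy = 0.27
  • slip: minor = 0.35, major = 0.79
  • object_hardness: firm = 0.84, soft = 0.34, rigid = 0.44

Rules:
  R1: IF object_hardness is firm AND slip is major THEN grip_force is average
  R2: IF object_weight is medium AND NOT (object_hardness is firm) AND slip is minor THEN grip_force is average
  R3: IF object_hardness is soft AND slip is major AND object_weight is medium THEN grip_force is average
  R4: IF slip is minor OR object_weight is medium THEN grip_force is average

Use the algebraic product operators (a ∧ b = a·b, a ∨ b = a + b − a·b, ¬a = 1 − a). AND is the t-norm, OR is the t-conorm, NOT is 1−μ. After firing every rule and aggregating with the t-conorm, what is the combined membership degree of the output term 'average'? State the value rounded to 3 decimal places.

R1: firm=0.84, major=0.79; AND[a·b] → w = 0.6636
R2: medium=0.19, ¬firm=1−0.84=0.16, minor=0.35; AND[a·b] → w = 0.0106
R3: soft=0.34, major=0.79, medium=0.19; AND[a·b] → w = 0.0510
R4: minor=0.35, medium=0.19; OR[a + b − a·b] → w = 0.4735
Rules with consequent 'average': {R1, R2, R3, R4} → strengths 0.6636, 0.0106, 0.0510, 0.4735
Aggregate via t-conorm [a + b − a·b]: 0.8337

0.834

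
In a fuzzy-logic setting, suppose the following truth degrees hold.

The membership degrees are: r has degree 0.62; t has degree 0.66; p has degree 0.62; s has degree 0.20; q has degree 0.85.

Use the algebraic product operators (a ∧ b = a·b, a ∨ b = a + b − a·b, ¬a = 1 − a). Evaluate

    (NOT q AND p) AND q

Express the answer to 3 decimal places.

0.079

NOT q = 1 − 0.8500 = 0.1500
NOT q AND p = a·b on (0.1500, 0.6200) = 0.0930
(NOT q AND p) AND q = a·b on (0.0930, 0.8500) = 0.0791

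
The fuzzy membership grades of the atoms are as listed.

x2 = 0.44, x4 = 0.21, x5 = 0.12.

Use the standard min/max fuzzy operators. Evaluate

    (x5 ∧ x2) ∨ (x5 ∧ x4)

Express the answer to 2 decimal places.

0.12

x5 ∧ x2 = min(a, b) on (0.12, 0.44) = 0.12
x5 ∧ x4 = min(a, b) on (0.12, 0.21) = 0.12
(x5 ∧ x2) ∨ (x5 ∧ x4) = max(a, b) on (0.12, 0.12) = 0.12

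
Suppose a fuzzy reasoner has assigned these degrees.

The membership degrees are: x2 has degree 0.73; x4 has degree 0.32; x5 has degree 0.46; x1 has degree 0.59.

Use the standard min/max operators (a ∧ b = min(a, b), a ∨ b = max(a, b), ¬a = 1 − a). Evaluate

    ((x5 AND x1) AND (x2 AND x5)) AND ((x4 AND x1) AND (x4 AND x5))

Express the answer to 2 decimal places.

x5 AND x1 = min(a, b) on (0.46, 0.59) = 0.46
x2 AND x5 = min(a, b) on (0.73, 0.46) = 0.46
(x5 AND x1) AND (x2 AND x5) = min(a, b) on (0.46, 0.46) = 0.46
x4 AND x1 = min(a, b) on (0.32, 0.59) = 0.32
x4 AND x5 = min(a, b) on (0.32, 0.46) = 0.32
(x4 AND x1) AND (x4 AND x5) = min(a, b) on (0.32, 0.32) = 0.32
((x5 AND x1) AND (x2 AND x5)) AND ((x4 AND x1) AND (x4 AND x5)) = min(a, b) on (0.46, 0.32) = 0.32

0.32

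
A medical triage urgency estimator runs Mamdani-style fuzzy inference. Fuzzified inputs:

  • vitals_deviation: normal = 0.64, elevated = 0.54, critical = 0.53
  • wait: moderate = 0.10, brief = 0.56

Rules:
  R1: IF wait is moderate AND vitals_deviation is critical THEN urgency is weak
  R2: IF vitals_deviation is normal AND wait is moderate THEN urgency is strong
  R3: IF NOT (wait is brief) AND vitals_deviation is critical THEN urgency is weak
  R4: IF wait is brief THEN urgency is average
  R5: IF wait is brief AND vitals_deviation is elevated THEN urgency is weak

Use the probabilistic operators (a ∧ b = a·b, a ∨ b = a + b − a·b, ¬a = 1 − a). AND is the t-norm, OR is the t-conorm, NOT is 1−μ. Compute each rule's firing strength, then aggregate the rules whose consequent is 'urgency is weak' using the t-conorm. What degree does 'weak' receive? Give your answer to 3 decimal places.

R1: moderate=0.10, critical=0.53; AND[a·b] → w = 0.0530
R2: normal=0.64, moderate=0.10; AND[a·b] → w = 0.0640
R3: ¬brief=1−0.56=0.44, critical=0.53; AND[a·b] → w = 0.2332
R4: brief=0.56 → w = 0.5600
R5: brief=0.56, elevated=0.54; AND[a·b] → w = 0.3024
Rules with consequent 'weak': {R1, R3, R5} → strengths 0.0530, 0.2332, 0.3024
Aggregate via t-conorm [a + b − a·b]: 0.4934

0.493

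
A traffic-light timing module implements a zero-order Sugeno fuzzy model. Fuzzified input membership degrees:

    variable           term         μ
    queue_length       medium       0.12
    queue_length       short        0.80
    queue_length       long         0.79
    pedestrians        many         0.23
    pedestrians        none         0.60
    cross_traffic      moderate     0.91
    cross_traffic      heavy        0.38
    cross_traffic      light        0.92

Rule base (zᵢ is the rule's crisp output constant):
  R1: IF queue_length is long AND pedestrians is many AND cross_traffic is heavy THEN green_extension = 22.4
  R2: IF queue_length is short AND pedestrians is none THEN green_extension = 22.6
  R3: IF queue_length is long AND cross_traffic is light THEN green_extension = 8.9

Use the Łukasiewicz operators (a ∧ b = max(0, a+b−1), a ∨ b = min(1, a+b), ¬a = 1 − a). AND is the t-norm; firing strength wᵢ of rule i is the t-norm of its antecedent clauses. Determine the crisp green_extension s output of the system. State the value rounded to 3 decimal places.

R1 (z=22.4): long=0.79, many=0.23, heavy=0.38; AND[max(0, a+b−1)] → w = 0.00
R2 (z=22.6): short=0.80, none=0.60; AND[max(0, a+b−1)] → w = 0.40
R3 (z=8.9): long=0.79, light=0.92; AND[max(0, a+b−1)] → w = 0.71
Weighted average = (0.00·22.4 + 0.40·22.6 + 0.71·8.9) / (0.00 + 0.40 + 0.71)
  = 15.3590 / 1.1100 = 13.837

13.837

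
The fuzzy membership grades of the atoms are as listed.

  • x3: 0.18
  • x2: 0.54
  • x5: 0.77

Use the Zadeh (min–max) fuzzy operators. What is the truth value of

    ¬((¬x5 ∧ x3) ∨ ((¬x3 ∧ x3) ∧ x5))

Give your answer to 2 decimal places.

0.82

¬x5 = 1 − 0.77 = 0.23
¬x5 ∧ x3 = min(a, b) on (0.23, 0.18) = 0.18
¬x3 = 1 − 0.18 = 0.82
¬x3 ∧ x3 = min(a, b) on (0.82, 0.18) = 0.18
(¬x3 ∧ x3) ∧ x5 = min(a, b) on (0.18, 0.77) = 0.18
(¬x5 ∧ x3) ∨ ((¬x3 ∧ x3) ∧ x5) = max(a, b) on (0.18, 0.18) = 0.18
¬((¬x5 ∧ x3) ∨ ((¬x3 ∧ x3) ∧ x5)) = 1 − 0.18 = 0.82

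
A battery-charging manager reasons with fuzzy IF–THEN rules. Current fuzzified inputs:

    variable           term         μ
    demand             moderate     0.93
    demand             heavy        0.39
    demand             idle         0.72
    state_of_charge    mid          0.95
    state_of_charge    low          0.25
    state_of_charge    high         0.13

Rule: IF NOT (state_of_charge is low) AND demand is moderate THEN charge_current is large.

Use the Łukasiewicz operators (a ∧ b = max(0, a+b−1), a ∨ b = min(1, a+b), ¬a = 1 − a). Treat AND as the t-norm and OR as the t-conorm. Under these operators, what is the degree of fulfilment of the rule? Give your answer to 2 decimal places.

firing strength: ¬low=1−0.25=0.75, moderate=0.93; AND[max(0, a+b−1)] → w = 0.68

0.68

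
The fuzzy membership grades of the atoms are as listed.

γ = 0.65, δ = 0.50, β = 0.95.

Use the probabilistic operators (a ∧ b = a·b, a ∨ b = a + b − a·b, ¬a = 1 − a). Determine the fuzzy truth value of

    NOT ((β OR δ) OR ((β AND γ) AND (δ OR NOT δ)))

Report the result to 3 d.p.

β OR δ = a + b − a·b on (0.9500, 0.5000) = 0.9750
β AND γ = a·b on (0.9500, 0.6500) = 0.6175
NOT δ = 1 − 0.5000 = 0.5000
δ OR NOT δ = a + b − a·b on (0.5000, 0.5000) = 0.7500
(β AND γ) AND (δ OR NOT δ) = a·b on (0.6175, 0.7500) = 0.4631
(β OR δ) OR ((β AND γ) AND (δ OR NOT δ)) = a + b − a·b on (0.9750, 0.4631) = 0.9866
NOT ((β OR δ) OR ((β AND γ) AND (δ OR NOT δ))) = 1 − 0.9866 = 0.0134

0.013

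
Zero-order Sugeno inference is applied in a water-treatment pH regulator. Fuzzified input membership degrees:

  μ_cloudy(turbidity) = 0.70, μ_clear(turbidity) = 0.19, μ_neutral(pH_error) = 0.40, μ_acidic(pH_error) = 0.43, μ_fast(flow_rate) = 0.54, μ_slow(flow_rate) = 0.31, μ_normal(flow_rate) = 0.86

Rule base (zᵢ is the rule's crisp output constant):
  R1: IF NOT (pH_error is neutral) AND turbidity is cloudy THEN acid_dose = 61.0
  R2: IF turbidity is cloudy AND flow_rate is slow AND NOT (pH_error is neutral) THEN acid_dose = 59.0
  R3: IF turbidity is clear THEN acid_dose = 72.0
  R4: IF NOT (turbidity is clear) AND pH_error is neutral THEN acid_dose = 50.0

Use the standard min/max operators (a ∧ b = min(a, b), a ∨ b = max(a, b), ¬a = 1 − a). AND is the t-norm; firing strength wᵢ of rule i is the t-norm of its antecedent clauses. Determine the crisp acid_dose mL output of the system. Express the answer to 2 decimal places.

59.05

R1 (z=61.0): ¬neutral=1−0.40=0.60, cloudy=0.70; AND[min(a, b)] → w = 0.60
R2 (z=59.0): cloudy=0.70, slow=0.31, ¬neutral=1−0.40=0.60; AND[min(a, b)] → w = 0.31
R3 (z=72.0): clear=0.19 → w = 0.19
R4 (z=50.0): ¬clear=1−0.19=0.81, neutral=0.40; AND[min(a, b)] → w = 0.40
Weighted average = (0.60·61.0 + 0.31·59.0 + 0.19·72.0 + 0.40·50.0) / (0.60 + 0.31 + 0.19 + 0.40)
  = 88.5700 / 1.5000 = 59.05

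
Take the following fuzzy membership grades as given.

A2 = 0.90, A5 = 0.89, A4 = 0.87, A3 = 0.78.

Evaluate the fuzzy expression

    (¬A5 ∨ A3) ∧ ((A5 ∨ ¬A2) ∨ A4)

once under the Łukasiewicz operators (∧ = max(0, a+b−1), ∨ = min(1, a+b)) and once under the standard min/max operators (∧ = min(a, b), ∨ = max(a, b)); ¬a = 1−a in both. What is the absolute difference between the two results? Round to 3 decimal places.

0.110

Under Łukasiewicz:
  ¬A5 = 1 − 0.89 = 0.11
  ¬A5 ∨ A3 = min(1, a+b) on (0.11, 0.78) = 0.89
  ¬A2 = 1 − 0.90 = 0.10
  A5 ∨ ¬A2 = min(1, a+b) on (0.89, 0.10) = 0.99
  (A5 ∨ ¬A2) ∨ A4 = min(1, a+b) on (0.99, 0.87) = 1.00
  (¬A5 ∨ A3) ∧ ((A5 ∨ ¬A2) ∨ A4) = max(0, a+b−1) on (0.89, 1.00) = 0.89
  → value = 0.8900
Under standard min/max:
  ¬A5 = 1 − 0.89 = 0.11
  ¬A5 ∨ A3 = max(a, b) on (0.11, 0.78) = 0.78
  ¬A2 = 1 − 0.90 = 0.10
  A5 ∨ ¬A2 = max(a, b) on (0.89, 0.10) = 0.89
  (A5 ∨ ¬A2) ∨ A4 = max(a, b) on (0.89, 0.87) = 0.89
  (¬A5 ∨ A3) ∧ ((A5 ∨ ¬A2) ∨ A4) = min(a, b) on (0.78, 0.89) = 0.78
  → value = 0.7800
|0.8900 − 0.7800| = 0.110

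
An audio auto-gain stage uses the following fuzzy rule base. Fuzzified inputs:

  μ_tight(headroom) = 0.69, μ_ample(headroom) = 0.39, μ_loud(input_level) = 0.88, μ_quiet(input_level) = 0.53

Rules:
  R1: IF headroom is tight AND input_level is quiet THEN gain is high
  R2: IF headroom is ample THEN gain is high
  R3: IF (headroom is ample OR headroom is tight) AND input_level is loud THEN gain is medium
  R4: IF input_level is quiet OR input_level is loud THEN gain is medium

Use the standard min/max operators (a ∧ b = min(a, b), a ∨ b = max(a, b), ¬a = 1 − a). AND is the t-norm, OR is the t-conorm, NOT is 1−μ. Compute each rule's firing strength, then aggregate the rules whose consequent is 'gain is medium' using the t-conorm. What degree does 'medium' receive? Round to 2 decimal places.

R1: tight=0.69, quiet=0.53; AND[min(a, b)] → w = 0.53
R2: ample=0.39 → w = 0.39
R3: (ample=0.39 OR tight=0.69) = 0.69; AND[min(a, b)] with loud=0.88 → w = 0.69
R4: quiet=0.53, loud=0.88; OR[max(a, b)] → w = 0.88
Rules with consequent 'medium': {R3, R4} → strengths 0.69, 0.88
Aggregate via t-conorm [max(a, b)]: 0.88

0.88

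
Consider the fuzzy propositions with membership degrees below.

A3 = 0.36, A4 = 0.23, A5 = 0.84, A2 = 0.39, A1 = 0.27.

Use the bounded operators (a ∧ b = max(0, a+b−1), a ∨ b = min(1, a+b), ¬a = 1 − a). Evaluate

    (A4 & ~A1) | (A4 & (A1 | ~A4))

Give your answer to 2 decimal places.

~A1 = 1 − 0.27 = 0.73
A4 & ~A1 = max(0, a+b−1) on (0.23, 0.73) = 0.00
~A4 = 1 − 0.23 = 0.77
A1 | ~A4 = min(1, a+b) on (0.27, 0.77) = 1.00
A4 & (A1 | ~A4) = max(0, a+b−1) on (0.23, 1.00) = 0.23
(A4 & ~A1) | (A4 & (A1 | ~A4)) = min(1, a+b) on (0.00, 0.23) = 0.23

0.23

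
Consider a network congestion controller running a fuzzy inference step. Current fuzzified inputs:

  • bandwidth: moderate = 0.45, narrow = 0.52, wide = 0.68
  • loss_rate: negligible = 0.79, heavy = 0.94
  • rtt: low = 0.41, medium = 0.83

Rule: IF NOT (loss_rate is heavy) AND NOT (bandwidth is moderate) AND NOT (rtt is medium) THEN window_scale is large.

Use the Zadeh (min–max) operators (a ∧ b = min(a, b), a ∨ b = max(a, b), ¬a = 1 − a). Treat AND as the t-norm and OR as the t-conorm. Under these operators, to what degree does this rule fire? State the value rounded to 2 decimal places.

0.06

firing strength: ¬heavy=1−0.94=0.06, ¬moderate=1−0.45=0.55, ¬medium=1−0.83=0.17; AND[min(a, b)] → w = 0.06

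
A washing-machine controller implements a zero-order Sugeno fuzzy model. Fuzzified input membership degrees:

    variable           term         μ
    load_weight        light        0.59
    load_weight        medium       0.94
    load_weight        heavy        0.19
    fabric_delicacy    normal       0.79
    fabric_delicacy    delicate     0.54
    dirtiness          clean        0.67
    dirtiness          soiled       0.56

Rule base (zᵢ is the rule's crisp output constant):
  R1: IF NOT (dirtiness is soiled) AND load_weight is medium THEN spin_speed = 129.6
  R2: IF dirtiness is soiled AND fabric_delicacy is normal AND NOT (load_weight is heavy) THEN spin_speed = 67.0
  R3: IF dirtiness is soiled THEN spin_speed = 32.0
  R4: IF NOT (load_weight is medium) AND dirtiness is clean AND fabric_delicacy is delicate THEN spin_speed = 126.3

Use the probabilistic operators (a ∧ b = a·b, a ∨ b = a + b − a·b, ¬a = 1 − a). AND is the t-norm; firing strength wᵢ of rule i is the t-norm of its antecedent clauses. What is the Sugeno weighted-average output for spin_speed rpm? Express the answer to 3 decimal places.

72.599

R1 (z=129.6): ¬soiled=1−0.56=0.44, medium=0.94; AND[a·b] → w = 0.4136
R2 (z=67.0): soiled=0.56, normal=0.79, ¬heavy=1−0.19=0.81; AND[a·b] → w = 0.3583
R3 (z=32.0): soiled=0.56 → w = 0.5600
R4 (z=126.3): ¬medium=1−0.94=0.06, clean=0.67, delicate=0.54; AND[a·b] → w = 0.0217
Weighted average = (0.4136·129.6 + 0.3583·67.0 + 0.5600·32.0 + 0.0217·126.3) / (0.4136 + 0.3583 + 0.5600 + 0.0217)
  = 98.2733 / 1.3537 = 72.599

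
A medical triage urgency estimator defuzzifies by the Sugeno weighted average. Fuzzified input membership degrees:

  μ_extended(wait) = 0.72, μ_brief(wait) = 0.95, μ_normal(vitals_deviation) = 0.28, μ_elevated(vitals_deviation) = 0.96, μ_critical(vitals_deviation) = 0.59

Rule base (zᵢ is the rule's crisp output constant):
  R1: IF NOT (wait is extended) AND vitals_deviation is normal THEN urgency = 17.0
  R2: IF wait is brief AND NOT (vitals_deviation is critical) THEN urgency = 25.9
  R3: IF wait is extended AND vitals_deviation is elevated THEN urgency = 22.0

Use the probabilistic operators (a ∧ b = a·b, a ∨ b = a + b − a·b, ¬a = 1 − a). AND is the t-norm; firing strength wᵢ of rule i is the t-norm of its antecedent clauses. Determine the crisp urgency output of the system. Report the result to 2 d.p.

R1 (z=17.0): ¬extended=1−0.72=0.28, normal=0.28; AND[a·b] → w = 0.0784
R2 (z=25.9): brief=0.95, ¬critical=1−0.59=0.41; AND[a·b] → w = 0.3895
R3 (z=22.0): extended=0.72, elevated=0.96; AND[a·b] → w = 0.6912
Weighted average = (0.0784·17.0 + 0.3895·25.9 + 0.6912·22.0) / (0.0784 + 0.3895 + 0.6912)
  = 26.6272 / 1.1591 = 22.97

22.97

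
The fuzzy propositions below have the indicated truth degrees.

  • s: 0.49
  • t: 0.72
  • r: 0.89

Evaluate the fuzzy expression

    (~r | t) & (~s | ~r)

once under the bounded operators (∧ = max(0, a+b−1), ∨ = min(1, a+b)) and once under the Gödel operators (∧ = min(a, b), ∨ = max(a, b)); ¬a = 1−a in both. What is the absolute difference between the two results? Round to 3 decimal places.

Under bounded:
  ~r = 1 − 0.89 = 0.11
  ~r | t = min(1, a+b) on (0.11, 0.72) = 0.83
  ~s = 1 − 0.49 = 0.51
  ~r = 1 − 0.89 = 0.11
  ~s | ~r = min(1, a+b) on (0.51, 0.11) = 0.62
  (~r | t) & (~s | ~r) = max(0, a+b−1) on (0.83, 0.62) = 0.45
  → value = 0.4500
Under Gödel:
  ~r = 1 − 0.89 = 0.11
  ~r | t = max(a, b) on (0.11, 0.72) = 0.72
  ~s = 1 − 0.49 = 0.51
  ~r = 1 − 0.89 = 0.11
  ~s | ~r = max(a, b) on (0.51, 0.11) = 0.51
  (~r | t) & (~s | ~r) = min(a, b) on (0.72, 0.51) = 0.51
  → value = 0.5100
|0.4500 − 0.5100| = 0.060

0.060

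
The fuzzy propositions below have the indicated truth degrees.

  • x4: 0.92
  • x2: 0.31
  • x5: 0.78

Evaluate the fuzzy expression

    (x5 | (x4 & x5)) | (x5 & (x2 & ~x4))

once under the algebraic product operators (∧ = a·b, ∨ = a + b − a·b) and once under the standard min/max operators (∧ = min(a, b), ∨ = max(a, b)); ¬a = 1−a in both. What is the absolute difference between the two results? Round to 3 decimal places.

0.159

Under algebraic product:
  x4 & x5 = a·b on (0.9200, 0.7800) = 0.7176
  x5 | (x4 & x5) = a + b − a·b on (0.7800, 0.7176) = 0.9379
  ~x4 = 1 − 0.9200 = 0.0800
  x2 & ~x4 = a·b on (0.3100, 0.0800) = 0.0248
  x5 & (x2 & ~x4) = a·b on (0.7800, 0.0248) = 0.0193
  (x5 | (x4 & x5)) | (x5 & (x2 & ~x4)) = a + b − a·b on (0.9379, 0.0193) = 0.9391
  → value = 0.9391
Under standard min/max:
  x4 & x5 = min(a, b) on (0.92, 0.78) = 0.78
  x5 | (x4 & x5) = max(a, b) on (0.78, 0.78) = 0.78
  ~x4 = 1 − 0.92 = 0.08
  x2 & ~x4 = min(a, b) on (0.31, 0.08) = 0.08
  x5 & (x2 & ~x4) = min(a, b) on (0.78, 0.08) = 0.08
  (x5 | (x4 & x5)) | (x5 & (x2 & ~x4)) = max(a, b) on (0.78, 0.08) = 0.78
  → value = 0.7800
|0.9391 − 0.7800| = 0.159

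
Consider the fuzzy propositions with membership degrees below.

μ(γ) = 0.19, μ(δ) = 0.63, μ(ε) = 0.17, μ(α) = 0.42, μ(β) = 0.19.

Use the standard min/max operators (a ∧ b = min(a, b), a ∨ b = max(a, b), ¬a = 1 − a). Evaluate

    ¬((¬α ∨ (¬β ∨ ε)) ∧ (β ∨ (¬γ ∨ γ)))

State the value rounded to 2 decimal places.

0.19

¬α = 1 − 0.42 = 0.58
¬β = 1 − 0.19 = 0.81
¬β ∨ ε = max(a, b) on (0.81, 0.17) = 0.81
¬α ∨ (¬β ∨ ε) = max(a, b) on (0.58, 0.81) = 0.81
¬γ = 1 − 0.19 = 0.81
¬γ ∨ γ = max(a, b) on (0.81, 0.19) = 0.81
β ∨ (¬γ ∨ γ) = max(a, b) on (0.19, 0.81) = 0.81
(¬α ∨ (¬β ∨ ε)) ∧ (β ∨ (¬γ ∨ γ)) = min(a, b) on (0.81, 0.81) = 0.81
¬((¬α ∨ (¬β ∨ ε)) ∧ (β ∨ (¬γ ∨ γ))) = 1 − 0.81 = 0.19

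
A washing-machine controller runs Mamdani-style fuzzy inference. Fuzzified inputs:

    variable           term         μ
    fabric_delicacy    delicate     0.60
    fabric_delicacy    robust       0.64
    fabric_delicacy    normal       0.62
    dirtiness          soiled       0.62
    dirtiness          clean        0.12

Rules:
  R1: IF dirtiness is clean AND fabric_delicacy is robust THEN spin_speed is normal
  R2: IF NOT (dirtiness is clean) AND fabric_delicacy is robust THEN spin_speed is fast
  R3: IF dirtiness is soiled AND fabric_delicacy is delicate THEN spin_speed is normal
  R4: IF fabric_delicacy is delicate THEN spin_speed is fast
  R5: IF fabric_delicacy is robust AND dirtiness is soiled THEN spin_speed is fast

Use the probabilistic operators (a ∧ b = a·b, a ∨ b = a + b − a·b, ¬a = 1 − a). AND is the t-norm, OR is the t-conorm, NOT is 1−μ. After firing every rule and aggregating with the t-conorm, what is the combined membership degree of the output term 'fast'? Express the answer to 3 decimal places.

0.895

R1: clean=0.12, robust=0.64; AND[a·b] → w = 0.0768
R2: ¬clean=1−0.12=0.88, robust=0.64; AND[a·b] → w = 0.5632
R3: soiled=0.62, delicate=0.60; AND[a·b] → w = 0.3720
R4: delicate=0.60 → w = 0.6000
R5: robust=0.64, soiled=0.62; AND[a·b] → w = 0.3968
Rules with consequent 'fast': {R2, R4, R5} → strengths 0.5632, 0.6000, 0.3968
Aggregate via t-conorm [a + b − a·b]: 0.8946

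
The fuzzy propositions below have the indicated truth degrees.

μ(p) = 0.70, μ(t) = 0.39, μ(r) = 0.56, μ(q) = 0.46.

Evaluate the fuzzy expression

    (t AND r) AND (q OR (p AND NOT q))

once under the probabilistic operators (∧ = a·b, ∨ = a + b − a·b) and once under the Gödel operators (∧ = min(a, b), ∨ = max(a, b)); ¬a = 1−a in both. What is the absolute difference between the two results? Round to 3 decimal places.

0.245

Under probabilistic:
  t AND r = a·b on (0.3900, 0.5600) = 0.2184
  NOT q = 1 − 0.4600 = 0.5400
  p AND NOT q = a·b on (0.7000, 0.5400) = 0.3780
  q OR (p AND NOT q) = a + b − a·b on (0.4600, 0.3780) = 0.6641
  (t AND r) AND (q OR (p AND NOT q)) = a·b on (0.2184, 0.6641) = 0.1450
  → value = 0.1450
Under Gödel:
  t AND r = min(a, b) on (0.39, 0.56) = 0.39
  NOT q = 1 − 0.46 = 0.54
  p AND NOT q = min(a, b) on (0.70, 0.54) = 0.54
  q OR (p AND NOT q) = max(a, b) on (0.46, 0.54) = 0.54
  (t AND r) AND (q OR (p AND NOT q)) = min(a, b) on (0.39, 0.54) = 0.39
  → value = 0.3900
|0.1450 − 0.3900| = 0.245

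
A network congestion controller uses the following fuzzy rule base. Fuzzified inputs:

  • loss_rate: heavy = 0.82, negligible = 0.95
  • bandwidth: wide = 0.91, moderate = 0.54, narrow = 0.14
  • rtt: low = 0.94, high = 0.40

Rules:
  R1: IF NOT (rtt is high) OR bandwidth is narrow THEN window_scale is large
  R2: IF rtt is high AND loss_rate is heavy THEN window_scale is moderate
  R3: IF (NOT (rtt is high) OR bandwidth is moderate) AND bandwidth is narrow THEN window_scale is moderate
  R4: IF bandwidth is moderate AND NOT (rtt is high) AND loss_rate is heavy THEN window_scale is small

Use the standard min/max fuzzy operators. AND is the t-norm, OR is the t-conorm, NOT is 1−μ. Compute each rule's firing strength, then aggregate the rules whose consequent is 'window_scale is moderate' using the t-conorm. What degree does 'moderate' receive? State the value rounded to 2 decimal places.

0.40

R1: ¬high=1−0.40=0.60, narrow=0.14; OR[max(a, b)] → w = 0.60
R2: high=0.40, heavy=0.82; AND[min(a, b)] → w = 0.40
R3: (¬high=1−0.40=0.60 OR moderate=0.54) = 0.60; AND[min(a, b)] with narrow=0.14 → w = 0.14
R4: moderate=0.54, ¬high=1−0.40=0.60, heavy=0.82; AND[min(a, b)] → w = 0.54
Rules with consequent 'moderate': {R2, R3} → strengths 0.40, 0.14
Aggregate via t-conorm [max(a, b)]: 0.40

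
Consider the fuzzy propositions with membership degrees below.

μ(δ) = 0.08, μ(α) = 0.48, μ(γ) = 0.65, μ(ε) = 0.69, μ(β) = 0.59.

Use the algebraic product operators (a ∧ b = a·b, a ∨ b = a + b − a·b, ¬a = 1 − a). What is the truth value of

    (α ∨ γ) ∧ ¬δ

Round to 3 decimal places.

α ∨ γ = a + b − a·b on (0.4800, 0.6500) = 0.8180
¬δ = 1 − 0.0800 = 0.9200
(α ∨ γ) ∧ ¬δ = a·b on (0.8180, 0.9200) = 0.7526

0.753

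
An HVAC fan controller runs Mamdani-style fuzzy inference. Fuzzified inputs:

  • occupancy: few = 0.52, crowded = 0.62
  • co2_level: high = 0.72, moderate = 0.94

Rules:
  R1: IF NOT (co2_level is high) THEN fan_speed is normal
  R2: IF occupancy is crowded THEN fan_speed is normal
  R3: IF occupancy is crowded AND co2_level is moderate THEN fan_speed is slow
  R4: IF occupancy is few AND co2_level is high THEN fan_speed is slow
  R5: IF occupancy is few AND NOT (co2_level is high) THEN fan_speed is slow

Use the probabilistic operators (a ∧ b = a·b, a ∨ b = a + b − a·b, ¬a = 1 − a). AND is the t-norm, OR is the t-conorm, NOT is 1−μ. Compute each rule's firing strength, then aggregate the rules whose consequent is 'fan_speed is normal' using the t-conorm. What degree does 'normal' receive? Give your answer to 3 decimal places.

0.726

R1: ¬high=1−0.72=0.28 → w = 0.2800
R2: crowded=0.62 → w = 0.6200
R3: crowded=0.62, moderate=0.94; AND[a·b] → w = 0.5828
R4: few=0.52, high=0.72; AND[a·b] → w = 0.3744
R5: few=0.52, ¬high=1−0.72=0.28; AND[a·b] → w = 0.1456
Rules with consequent 'normal': {R1, R2} → strengths 0.2800, 0.6200
Aggregate via t-conorm [a + b − a·b]: 0.7264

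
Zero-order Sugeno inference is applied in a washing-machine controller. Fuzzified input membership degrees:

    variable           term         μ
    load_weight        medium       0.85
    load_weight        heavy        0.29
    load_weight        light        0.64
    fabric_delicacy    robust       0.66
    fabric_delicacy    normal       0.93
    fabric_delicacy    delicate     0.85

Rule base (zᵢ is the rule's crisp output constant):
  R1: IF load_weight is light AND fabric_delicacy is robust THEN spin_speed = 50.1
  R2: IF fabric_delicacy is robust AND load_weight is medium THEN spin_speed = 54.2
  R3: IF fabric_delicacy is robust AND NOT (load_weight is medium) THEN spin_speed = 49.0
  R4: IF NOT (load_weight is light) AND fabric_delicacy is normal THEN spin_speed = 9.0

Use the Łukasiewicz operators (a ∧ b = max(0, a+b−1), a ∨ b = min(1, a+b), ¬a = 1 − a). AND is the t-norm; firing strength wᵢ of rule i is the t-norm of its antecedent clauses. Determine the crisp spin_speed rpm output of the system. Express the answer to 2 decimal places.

41.17

R1 (z=50.1): light=0.64, robust=0.66; AND[max(0, a+b−1)] → w = 0.30
R2 (z=54.2): robust=0.66, medium=0.85; AND[max(0, a+b−1)] → w = 0.51
R3 (z=49.0): robust=0.66, ¬medium=1−0.85=0.15; AND[max(0, a+b−1)] → w = 0.00
R4 (z=9.0): ¬light=1−0.64=0.36, normal=0.93; AND[max(0, a+b−1)] → w = 0.29
Weighted average = (0.30·50.1 + 0.51·54.2 + 0.00·49.0 + 0.29·9.0) / (0.30 + 0.51 + 0.00 + 0.29)
  = 45.2820 / 1.1000 = 41.17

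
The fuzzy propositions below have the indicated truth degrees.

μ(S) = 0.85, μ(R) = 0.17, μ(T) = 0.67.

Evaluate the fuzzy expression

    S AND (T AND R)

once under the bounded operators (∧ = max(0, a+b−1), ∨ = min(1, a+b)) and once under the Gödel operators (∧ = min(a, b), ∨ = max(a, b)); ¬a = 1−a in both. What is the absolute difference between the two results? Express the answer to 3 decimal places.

0.170

Under bounded:
  T AND R = max(0, a+b−1) on (0.67, 0.17) = 0.00
  S AND (T AND R) = max(0, a+b−1) on (0.85, 0.00) = 0.00
  → value = 0.0000
Under Gödel:
  T AND R = min(a, b) on (0.67, 0.17) = 0.17
  S AND (T AND R) = min(a, b) on (0.85, 0.17) = 0.17
  → value = 0.1700
|0.0000 − 0.1700| = 0.170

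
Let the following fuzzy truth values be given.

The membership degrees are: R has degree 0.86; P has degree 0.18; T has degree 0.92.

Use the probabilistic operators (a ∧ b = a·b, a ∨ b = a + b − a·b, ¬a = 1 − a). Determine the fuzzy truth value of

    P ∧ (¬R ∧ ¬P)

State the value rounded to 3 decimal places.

¬R = 1 − 0.8600 = 0.1400
¬P = 1 − 0.1800 = 0.8200
¬R ∧ ¬P = a·b on (0.1400, 0.8200) = 0.1148
P ∧ (¬R ∧ ¬P) = a·b on (0.1800, 0.1148) = 0.0207

0.021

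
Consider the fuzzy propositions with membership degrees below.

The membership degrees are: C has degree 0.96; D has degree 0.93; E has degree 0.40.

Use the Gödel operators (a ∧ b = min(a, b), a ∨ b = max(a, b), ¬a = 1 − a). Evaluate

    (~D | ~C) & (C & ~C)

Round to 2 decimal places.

0.04

~D = 1 − 0.93 = 0.07
~C = 1 − 0.96 = 0.04
~D | ~C = max(a, b) on (0.07, 0.04) = 0.07
~C = 1 − 0.96 = 0.04
C & ~C = min(a, b) on (0.96, 0.04) = 0.04
(~D | ~C) & (C & ~C) = min(a, b) on (0.07, 0.04) = 0.04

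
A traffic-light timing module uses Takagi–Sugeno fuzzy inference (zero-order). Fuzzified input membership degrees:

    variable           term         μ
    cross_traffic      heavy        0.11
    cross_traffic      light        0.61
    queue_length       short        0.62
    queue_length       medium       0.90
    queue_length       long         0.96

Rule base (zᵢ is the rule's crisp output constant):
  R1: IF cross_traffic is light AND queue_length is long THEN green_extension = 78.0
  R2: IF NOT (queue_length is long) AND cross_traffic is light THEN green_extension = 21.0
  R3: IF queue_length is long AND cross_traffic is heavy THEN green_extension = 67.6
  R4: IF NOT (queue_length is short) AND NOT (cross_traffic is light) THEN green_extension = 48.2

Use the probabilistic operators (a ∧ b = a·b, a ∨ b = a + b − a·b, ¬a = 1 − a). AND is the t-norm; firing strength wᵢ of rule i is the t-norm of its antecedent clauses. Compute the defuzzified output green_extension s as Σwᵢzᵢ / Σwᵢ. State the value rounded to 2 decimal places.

70.01

R1 (z=78.0): light=0.61, long=0.96; AND[a·b] → w = 0.5856
R2 (z=21.0): ¬long=1−0.96=0.04, light=0.61; AND[a·b] → w = 0.0244
R3 (z=67.6): long=0.96, heavy=0.11; AND[a·b] → w = 0.1056
R4 (z=48.2): ¬short=1−0.62=0.38, ¬light=1−0.61=0.39; AND[a·b] → w = 0.1482
Weighted average = (0.5856·78.0 + 0.0244·21.0 + 0.1056·67.6 + 0.1482·48.2) / (0.5856 + 0.0244 + 0.1056 + 0.1482)
  = 60.4710 / 0.8638 = 70.01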